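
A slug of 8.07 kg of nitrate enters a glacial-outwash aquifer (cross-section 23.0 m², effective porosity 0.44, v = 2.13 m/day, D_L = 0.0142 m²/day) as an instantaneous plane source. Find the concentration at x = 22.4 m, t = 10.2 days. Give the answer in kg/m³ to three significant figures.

0.270 kg/m³

For an instantaneous plane source, C(x,t) = M/(n_e·A·√(4πDt)) · exp(−(x−vt)²/(4Dt)), with n_e·A the pore (flow) area.
Plume center vt = 2.13 × 10.2 = 21.726 m, so the well at 22.4 m is 0.674 m downgradient of the peak.
√(4πDt) = 1.349 m, giving peak height M/(n_e·A·√(4πDt)) = 8.07/(0.44 × 23.0 × 1.349) = 0.5911 kg/m³.
(x−vt)²/(4Dt) = (0.674)²/(4 × 0.0142 × 10.2) = 0.7841; exp(−0.7841) = 0.4565.
C = 0.5911 × 0.4565 = 0.270 kg/m³.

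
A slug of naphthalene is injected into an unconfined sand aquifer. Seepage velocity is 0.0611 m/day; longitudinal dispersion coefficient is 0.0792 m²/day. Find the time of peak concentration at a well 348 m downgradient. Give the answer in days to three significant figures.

For the 1D instantaneous-source solution, setting ∂C/∂t = 0 at fixed x gives v²t² + 2Dt − x² = 0, so t = (√(D² + v²x²) − D)/v².
√(D² + v²x²) = √(0.0792² + 0.0611² × 348²) = 21.26; v² = 0.00373321.
t = (21.26 − 0.0792)/0.00373321 = 5670 days (vs. the pure-advection estimate x/v = 5700 d).

5670 days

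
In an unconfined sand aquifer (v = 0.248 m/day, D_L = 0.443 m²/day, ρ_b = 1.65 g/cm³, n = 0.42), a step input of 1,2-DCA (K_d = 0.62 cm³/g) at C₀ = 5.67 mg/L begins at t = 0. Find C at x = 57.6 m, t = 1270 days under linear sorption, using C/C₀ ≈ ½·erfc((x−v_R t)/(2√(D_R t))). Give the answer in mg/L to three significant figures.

5.50 mg/L

Retardation factor R = 1 + ρ_b·K_d/n = 1 + 1.65 × 0.62/0.42 = 3.436.
Sorption retards both mechanisms: v_R = v/R = 0.07218 m/day, D_R = D/R = 0.1289 m²/day.
v_R·t = 0.07218 × 1270 = 91.6686 m; 2√(D_R t) = 25.59 m; argument = (57.6 − 91.6686)/25.59 = -1.331.
C = C₀ × ½·erfc(-1.331) = 5.67 × 0.9701 = 5.50 mg/L.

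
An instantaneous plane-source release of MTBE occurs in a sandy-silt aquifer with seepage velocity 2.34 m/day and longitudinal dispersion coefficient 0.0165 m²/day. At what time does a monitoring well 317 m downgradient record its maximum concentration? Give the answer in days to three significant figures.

For the 1D instantaneous-source solution, setting ∂C/∂t = 0 at fixed x gives v²t² + 2Dt − x² = 0, so t = (√(D² + v²x²) − D)/v².
√(D² + v²x²) = √(0.0165² + 2.34² × 317²) = 741.8; v² = 5.4756.
t = (741.8 − 0.0165)/5.4756 = 135 days (vs. the pure-advection estimate x/v = 135 d).

135 days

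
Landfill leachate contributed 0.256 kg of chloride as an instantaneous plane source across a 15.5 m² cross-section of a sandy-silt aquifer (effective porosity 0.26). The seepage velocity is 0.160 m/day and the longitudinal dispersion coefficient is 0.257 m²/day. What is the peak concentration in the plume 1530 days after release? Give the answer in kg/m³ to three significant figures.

0.000904 kg/m³

The peak of an instantaneous 1D plume sits at x = vt; there the Gaussian factor is 1 and C_max = M/(n_e·A·√(4πDt)), where n_e·A is the pore area the mass is dissolved in.
√(4πDt) = √(4π × 0.257 × 1530) = 70.29 m, so C_max = 0.256/(0.26 × 15.5 × 70.29) = 0.000904 kg/m³.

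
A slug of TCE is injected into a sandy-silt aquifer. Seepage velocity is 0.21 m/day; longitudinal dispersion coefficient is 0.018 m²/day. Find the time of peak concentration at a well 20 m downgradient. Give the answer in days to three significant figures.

For the 1D instantaneous-source solution, setting ∂C/∂t = 0 at fixed x gives v²t² + 2Dt − x² = 0, so t = (√(D² + v²x²) − D)/v².
√(D² + v²x²) = √(0.018² + 0.21² × 20²) = 4.200; v² = 0.0441.
t = (4.200 − 0.018)/0.0441 = 94.8 days (vs. the pure-advection estimate x/v = 95.2 d).

94.8 days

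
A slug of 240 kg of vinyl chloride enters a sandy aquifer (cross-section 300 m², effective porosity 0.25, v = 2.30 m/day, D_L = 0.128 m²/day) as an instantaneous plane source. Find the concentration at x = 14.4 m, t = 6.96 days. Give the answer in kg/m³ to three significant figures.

For an instantaneous plane source, C(x,t) = M/(n_e·A·√(4πDt)) · exp(−(x−vt)²/(4Dt)), with n_e·A the pore (flow) area.
Plume center vt = 2.30 × 6.96 = 16.008 m, so the well at 14.4 m is 1.608 m upgradient of the peak.
√(4πDt) = 3.346 m, giving peak height M/(n_e·A·√(4πDt)) = 240/(0.25 × 300 × 3.346) = 0.9564 kg/m³.
(x−vt)²/(4Dt) = (-1.608)²/(4 × 0.128 × 6.96) = 0.7256; exp(−0.7256) = 0.4840.
C = 0.9564 × 0.4840 = 0.463 kg/m³.

0.463 kg/m³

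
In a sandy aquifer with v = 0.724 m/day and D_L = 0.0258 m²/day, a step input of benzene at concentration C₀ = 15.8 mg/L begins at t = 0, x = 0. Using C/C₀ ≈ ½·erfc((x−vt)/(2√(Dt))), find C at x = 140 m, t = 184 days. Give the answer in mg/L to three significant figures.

For a continuous step input, C/C₀ ≈ ½·erfc((x−vt)/(2√(Dt))).
vt = 0.724 × 184 = 133.216 m and 2√(Dt) = 2√(0.0258 × 184) = 4.358 m.
Argument (x−vt)/(2√(Dt)) = (140 − 133.216)/4.358 = 1.557; ½·erfc(1.557) = 0.01384.
C = 15.8 × 0.01384 = 0.219 mg/L.

0.219 mg/L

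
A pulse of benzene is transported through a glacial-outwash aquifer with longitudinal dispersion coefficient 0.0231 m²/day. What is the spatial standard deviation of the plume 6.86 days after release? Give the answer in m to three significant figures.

Dispersive spreading gives a Gaussian with σ² = 2Dt; advection only shifts the center.
σ = √(2 × 0.0231 × 6.86) = 0.563 m.

0.563 m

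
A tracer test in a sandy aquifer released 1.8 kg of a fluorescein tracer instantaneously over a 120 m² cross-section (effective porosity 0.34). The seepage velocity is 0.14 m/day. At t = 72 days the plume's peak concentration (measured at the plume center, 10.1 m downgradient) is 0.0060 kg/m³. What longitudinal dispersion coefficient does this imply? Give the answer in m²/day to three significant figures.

At the plume center C_max = M/(n_e·A·√(4πDt)), so D = M²/(4πt·(n_e·A·C_max)²).
n_e·A·C_max = 0.34 × 120 × 0.0060 = 0.2448 kg/m.
D = 1.8²/(4π × 72 × 0.2448²) = 0.0598 m²/day.

0.0598 m²/day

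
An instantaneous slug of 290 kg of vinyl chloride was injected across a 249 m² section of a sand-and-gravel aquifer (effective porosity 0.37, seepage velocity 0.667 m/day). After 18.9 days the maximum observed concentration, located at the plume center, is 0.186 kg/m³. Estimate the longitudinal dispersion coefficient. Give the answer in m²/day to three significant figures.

At the plume center C_max = M/(n_e·A·√(4πDt)), so D = M²/(4πt·(n_e·A·C_max)²).
n_e·A·C_max = 0.37 × 249 × 0.186 = 17.14 kg/m.
D = 290²/(4π × 18.9 × 17.14²) = 1.21 m²/day.

1.21 m²/day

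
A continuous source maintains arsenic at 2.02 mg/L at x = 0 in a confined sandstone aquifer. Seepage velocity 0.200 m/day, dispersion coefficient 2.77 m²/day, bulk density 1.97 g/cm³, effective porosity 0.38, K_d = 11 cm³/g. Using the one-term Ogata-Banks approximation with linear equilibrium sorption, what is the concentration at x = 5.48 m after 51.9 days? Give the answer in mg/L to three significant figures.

Retardation factor R = 1 + ρ_b·K_d/n = 1 + 1.97 × 11/0.38 = 58.03.
Sorption retards both mechanisms: v_R = v/R = 0.003446 m/day, D_R = D/R = 0.04773 m²/day.
v_R·t = 0.003446 × 51.9 = 0.1788474 m; 2√(D_R t) = 3.148 m; argument = (5.48 − 0.1788474)/3.148 = 1.684.
C = C₀ × ½·erfc(1.684) = 2.02 × 0.008620 = 0.0174 mg/L.

0.0174 mg/L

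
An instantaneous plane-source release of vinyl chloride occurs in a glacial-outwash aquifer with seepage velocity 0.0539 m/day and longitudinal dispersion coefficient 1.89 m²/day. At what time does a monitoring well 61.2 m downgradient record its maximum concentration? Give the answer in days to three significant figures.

For the 1D instantaneous-source solution, setting ∂C/∂t = 0 at fixed x gives v²t² + 2Dt − x² = 0, so t = (√(D² + v²x²) − D)/v².
√(D² + v²x²) = √(1.89² + 0.0539² × 61.2²) = 3.802; v² = 0.00290521.
t = (3.802 − 1.89)/0.00290521 = 658 days (vs. the pure-advection estimate x/v = 1140 d).

658 days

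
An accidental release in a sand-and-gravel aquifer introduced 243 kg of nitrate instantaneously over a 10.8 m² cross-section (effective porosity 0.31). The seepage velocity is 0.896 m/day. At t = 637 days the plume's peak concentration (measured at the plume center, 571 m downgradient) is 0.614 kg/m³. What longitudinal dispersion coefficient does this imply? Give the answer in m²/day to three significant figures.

1.75 m²/day

At the plume center C_max = M/(n_e·A·√(4πDt)), so D = M²/(4πt·(n_e·A·C_max)²).
n_e·A·C_max = 0.31 × 10.8 × 0.614 = 2.056 kg/m.
D = 243²/(4π × 637 × 2.056²) = 1.75 m²/day.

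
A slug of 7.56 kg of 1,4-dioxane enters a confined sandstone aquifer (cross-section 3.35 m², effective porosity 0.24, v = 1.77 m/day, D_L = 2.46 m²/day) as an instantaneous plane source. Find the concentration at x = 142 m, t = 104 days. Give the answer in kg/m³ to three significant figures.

For an instantaneous plane source, C(x,t) = M/(n_e·A·√(4πDt)) · exp(−(x−vt)²/(4Dt)), with n_e·A the pore (flow) area.
Plume center vt = 1.77 × 104 = 184.08 m, so the well at 142 m is 42.08 m upgradient of the peak.
√(4πDt) = 56.70 m, giving peak height M/(n_e·A·√(4πDt)) = 7.56/(0.24 × 3.35 × 56.70) = 0.1658 kg/m³.
(x−vt)²/(4Dt) = (-42.08)²/(4 × 2.46 × 104) = 1.730; exp(−1.730) = 0.1773.
C = 0.1658 × 0.1773 = 0.0294 kg/m³.

0.0294 kg/m³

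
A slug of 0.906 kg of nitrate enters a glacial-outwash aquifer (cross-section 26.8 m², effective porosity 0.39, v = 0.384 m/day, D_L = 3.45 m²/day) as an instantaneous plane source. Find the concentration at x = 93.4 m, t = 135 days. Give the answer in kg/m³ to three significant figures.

0.000448 kg/m³

For an instantaneous plane source, C(x,t) = M/(n_e·A·√(4πDt)) · exp(−(x−vt)²/(4Dt)), with n_e·A the pore (flow) area.
Plume center vt = 0.384 × 135 = 51.84 m, so the well at 93.4 m is 41.56 m downgradient of the peak.
√(4πDt) = 76.50 m, giving peak height M/(n_e·A·√(4πDt)) = 0.906/(0.39 × 26.8 × 76.50) = 0.001133 kg/m³.
(x−vt)²/(4Dt) = (41.56)²/(4 × 3.45 × 135) = 0.9271; exp(−0.9271) = 0.3957.
C = 0.001133 × 0.3957 = 0.000448 kg/m³.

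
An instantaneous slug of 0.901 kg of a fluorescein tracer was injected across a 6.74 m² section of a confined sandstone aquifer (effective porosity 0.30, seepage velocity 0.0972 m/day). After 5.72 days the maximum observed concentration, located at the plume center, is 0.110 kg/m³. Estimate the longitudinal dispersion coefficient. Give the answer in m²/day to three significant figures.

At the plume center C_max = M/(n_e·A·√(4πDt)), so D = M²/(4πt·(n_e·A·C_max)²).
n_e·A·C_max = 0.30 × 6.74 × 0.110 = 0.2224 kg/m.
D = 0.901²/(4π × 5.72 × 0.2224²) = 0.228 m²/day.

0.228 m²/day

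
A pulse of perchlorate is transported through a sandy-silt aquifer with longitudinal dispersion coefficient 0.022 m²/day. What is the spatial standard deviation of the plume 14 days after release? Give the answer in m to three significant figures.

0.785 m

Dispersive spreading gives a Gaussian with σ² = 2Dt; advection only shifts the center.
σ = √(2 × 0.022 × 14) = 0.785 m.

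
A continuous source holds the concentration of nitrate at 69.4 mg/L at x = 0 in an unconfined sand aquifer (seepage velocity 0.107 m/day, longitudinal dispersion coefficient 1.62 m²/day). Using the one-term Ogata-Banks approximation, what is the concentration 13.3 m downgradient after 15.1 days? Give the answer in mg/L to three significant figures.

3.29 mg/L

For a continuous step input, C/C₀ ≈ ½·erfc((x−vt)/(2√(Dt))).
vt = 0.107 × 15.1 = 1.6157 m and 2√(Dt) = 2√(1.62 × 15.1) = 9.892 m.
Argument (x−vt)/(2√(Dt)) = (13.3 − 1.6157)/9.892 = 1.181; ½·erfc(1.181) = 0.04744.
C = 69.4 × 0.04744 = 3.29 mg/L.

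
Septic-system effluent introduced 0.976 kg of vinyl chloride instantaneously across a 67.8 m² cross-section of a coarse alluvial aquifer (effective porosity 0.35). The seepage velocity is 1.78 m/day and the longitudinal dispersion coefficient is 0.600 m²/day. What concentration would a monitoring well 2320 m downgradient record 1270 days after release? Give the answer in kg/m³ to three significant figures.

0.000132 kg/m³

For an instantaneous plane source, C(x,t) = M/(n_e·A·√(4πDt)) · exp(−(x−vt)²/(4Dt)), with n_e·A the pore (flow) area.
Plume center vt = 1.78 × 1270 = 2260.6 m, so the well at 2320 m is 59.4 m downgradient of the peak.
√(4πDt) = 97.85 m, giving peak height M/(n_e·A·√(4πDt)) = 0.976/(0.35 × 67.8 × 97.85) = 0.0004203 kg/m³.
(x−vt)²/(4Dt) = (59.4)²/(4 × 0.600 × 1270) = 1.158; exp(−1.158) = 0.3141.
C = 0.0004203 × 0.3141 = 0.000132 kg/m³.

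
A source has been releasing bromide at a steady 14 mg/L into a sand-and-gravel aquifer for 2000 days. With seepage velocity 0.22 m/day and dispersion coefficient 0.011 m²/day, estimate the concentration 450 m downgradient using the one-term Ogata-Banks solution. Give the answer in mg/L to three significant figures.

For a continuous step input, C/C₀ ≈ ½·erfc((x−vt)/(2√(Dt))).
vt = 0.22 × 2000 = 440 m and 2√(Dt) = 2√(0.011 × 2000) = 9.381 m.
Argument (x−vt)/(2√(Dt)) = (450 − 440)/9.381 = 1.066; ½·erfc(1.066) = 0.06583.
C = 14 × 0.06583 = 0.922 mg/L.

0.922 mg/L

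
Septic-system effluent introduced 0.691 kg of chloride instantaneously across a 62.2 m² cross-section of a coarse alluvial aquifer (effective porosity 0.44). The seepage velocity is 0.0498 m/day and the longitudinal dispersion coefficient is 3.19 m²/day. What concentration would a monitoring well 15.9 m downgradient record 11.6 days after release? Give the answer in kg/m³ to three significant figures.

0.000240 kg/m³

For an instantaneous plane source, C(x,t) = M/(n_e·A·√(4πDt)) · exp(−(x−vt)²/(4Dt)), with n_e·A the pore (flow) area.
Plume center vt = 0.0498 × 11.6 = 0.57768 m, so the well at 15.9 m is 15.32232 m downgradient of the peak.
√(4πDt) = 21.56 m, giving peak height M/(n_e·A·√(4πDt)) = 0.691/(0.44 × 62.2 × 21.56) = 0.001171 kg/m³.
(x−vt)²/(4Dt) = (15.32232)²/(4 × 3.19 × 11.6) = 1.586; exp(−1.586) = 0.2047.
C = 0.001171 × 0.2047 = 0.000240 kg/m³.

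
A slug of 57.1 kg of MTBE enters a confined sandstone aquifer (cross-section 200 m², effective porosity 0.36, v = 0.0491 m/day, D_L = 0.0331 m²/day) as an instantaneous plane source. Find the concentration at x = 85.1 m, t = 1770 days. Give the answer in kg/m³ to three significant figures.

0.0288 kg/m³

For an instantaneous plane source, C(x,t) = M/(n_e·A·√(4πDt)) · exp(−(x−vt)²/(4Dt)), with n_e·A the pore (flow) area.
Plume center vt = 0.0491 × 1770 = 86.907 m, so the well at 85.1 m is 1.807 m upgradient of the peak.
√(4πDt) = 27.13 m, giving peak height M/(n_e·A·√(4πDt)) = 57.1/(0.36 × 200 × 27.13) = 0.02923 kg/m³.
(x−vt)²/(4Dt) = (-1.807)²/(4 × 0.0331 × 1770) = 0.01393; exp(−0.01393) = 0.9862.
C = 0.02923 × 0.9862 = 0.0288 kg/m³.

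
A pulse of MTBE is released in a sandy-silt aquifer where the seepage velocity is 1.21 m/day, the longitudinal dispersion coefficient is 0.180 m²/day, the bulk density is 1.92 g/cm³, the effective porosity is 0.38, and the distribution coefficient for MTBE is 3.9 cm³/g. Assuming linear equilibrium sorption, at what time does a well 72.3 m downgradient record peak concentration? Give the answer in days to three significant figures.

Retardation factor R = 1 + ρ_b·K_d/n = 1 + 1.92 × 3.9/0.38 = 20.71.
Sorption retards both mechanisms: v_R = v/R = 0.05843 m/day, D_R = D/R = 0.008691 m²/day.
Peak time from v_R²t² + 2D_R t − x² = 0: t = (√(D_R² + v_R²x²) − D_R)/v_R².
√(D_R² + v_R²x²) = √(0.008691² + 0.05843² × 72.3²) = 4.224; v_R² = 0.003414.
t = (4.224 − 0.008691)/0.003414 = 1230 days.

1230 days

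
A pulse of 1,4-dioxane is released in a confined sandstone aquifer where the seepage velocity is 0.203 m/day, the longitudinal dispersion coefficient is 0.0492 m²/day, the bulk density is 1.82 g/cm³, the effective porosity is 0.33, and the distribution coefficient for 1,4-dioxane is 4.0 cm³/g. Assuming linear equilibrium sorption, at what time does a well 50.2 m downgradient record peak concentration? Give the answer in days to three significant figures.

5680 days

Retardation factor R = 1 + ρ_b·K_d/n = 1 + 1.82 × 4.0/0.33 = 23.06.
Sorption retards both mechanisms: v_R = v/R = 0.008803 m/day, D_R = D/R = 0.002134 m²/day.
Peak time from v_R²t² + 2D_R t − x² = 0: t = (√(D_R² + v_R²x²) − D_R)/v_R².
√(D_R² + v_R²x²) = √(0.002134² + 0.008803² × 50.2²) = 0.4419; v_R² = 7.749e-05.
t = (0.4419 − 0.002134)/7.749e-05 = 5680 days.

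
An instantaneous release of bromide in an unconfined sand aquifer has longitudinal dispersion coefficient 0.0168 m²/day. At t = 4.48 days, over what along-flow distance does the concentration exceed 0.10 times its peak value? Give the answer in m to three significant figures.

1.67 m

The plume is Gaussian with σ = √(2Dt) = √(2 × 0.0168 × 4.48) = 0.3880 m.
C/C_peak = exp(−Δx²/(2σ²)) = 0.10 ⇒ Δx = σ·√(−2 ln 0.10) = 0.3880 × 2.146 = 0.8326 m.
Width = 2Δx = 1.67 m.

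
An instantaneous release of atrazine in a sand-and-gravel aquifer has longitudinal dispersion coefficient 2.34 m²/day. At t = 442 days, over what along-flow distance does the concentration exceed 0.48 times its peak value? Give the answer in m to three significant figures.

110 m

The plume is Gaussian with σ = √(2Dt) = √(2 × 2.34 × 442) = 45.48 m.
C/C_peak = exp(−Δx²/(2σ²)) = 0.48 ⇒ Δx = σ·√(−2 ln 0.48) = 45.48 × 1.212 = 55.12 m.
Width = 2Δx = 110 m.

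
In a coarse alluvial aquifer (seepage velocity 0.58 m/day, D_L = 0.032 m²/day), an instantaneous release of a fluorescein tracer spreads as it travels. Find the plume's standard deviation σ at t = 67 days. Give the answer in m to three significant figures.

2.07 m

Dispersive spreading gives a Gaussian with σ² = 2Dt; advection only shifts the center.
σ = √(2 × 0.032 × 67) = 2.07 m.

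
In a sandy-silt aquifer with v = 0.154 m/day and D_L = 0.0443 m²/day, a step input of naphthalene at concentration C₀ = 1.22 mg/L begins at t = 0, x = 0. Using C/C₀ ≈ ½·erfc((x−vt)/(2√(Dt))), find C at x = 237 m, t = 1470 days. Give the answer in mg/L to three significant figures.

For a continuous step input, C/C₀ ≈ ½·erfc((x−vt)/(2√(Dt))).
vt = 0.154 × 1470 = 226.38 m and 2√(Dt) = 2√(0.0443 × 1470) = 16.14 m.
Argument (x−vt)/(2√(Dt)) = (237 − 226.38)/16.14 = 0.6580; ½·erfc(0.6580) = 0.1760.
C = 1.22 × 0.1760 = 0.215 mg/L.

0.215 mg/L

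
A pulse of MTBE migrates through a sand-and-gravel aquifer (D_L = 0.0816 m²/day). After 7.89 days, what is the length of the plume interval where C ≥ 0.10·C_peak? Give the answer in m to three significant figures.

4.87 m

The plume is Gaussian with σ = √(2Dt) = √(2 × 0.0816 × 7.89) = 1.135 m.
C/C_peak = exp(−Δx²/(2σ²)) = 0.10 ⇒ Δx = σ·√(−2 ln 0.10) = 1.135 × 2.146 = 2.436 m.
Width = 2Δx = 4.87 m.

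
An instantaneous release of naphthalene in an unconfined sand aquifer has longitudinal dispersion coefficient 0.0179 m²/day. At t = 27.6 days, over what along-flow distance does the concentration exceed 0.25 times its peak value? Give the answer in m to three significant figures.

The plume is Gaussian with σ = √(2Dt) = √(2 × 0.0179 × 27.6) = 0.9940 m.
C/C_peak = exp(−Δx²/(2σ²)) = 0.25 ⇒ Δx = σ·√(−2 ln 0.25) = 0.9940 × 1.665 = 1.655 m.
Width = 2Δx = 3.31 m.

3.31 m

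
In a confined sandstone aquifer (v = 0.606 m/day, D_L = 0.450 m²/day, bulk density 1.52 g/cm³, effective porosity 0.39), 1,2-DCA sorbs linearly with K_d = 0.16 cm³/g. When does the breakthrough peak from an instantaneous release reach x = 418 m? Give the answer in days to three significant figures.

1120 days

Retardation factor R = 1 + ρ_b·K_d/n = 1 + 1.52 × 0.16/0.39 = 1.624.
Sorption retards both mechanisms: v_R = v/R = 0.3732 m/day, D_R = D/R = 0.2771 m²/day.
Peak time from v_R²t² + 2D_R t − x² = 0: t = (√(D_R² + v_R²x²) − D_R)/v_R².
√(D_R² + v_R²x²) = √(0.2771² + 0.3732² × 418²) = 156.0; v_R² = 0.1393.
t = (156.0 − 0.2771)/0.1393 = 1120 days.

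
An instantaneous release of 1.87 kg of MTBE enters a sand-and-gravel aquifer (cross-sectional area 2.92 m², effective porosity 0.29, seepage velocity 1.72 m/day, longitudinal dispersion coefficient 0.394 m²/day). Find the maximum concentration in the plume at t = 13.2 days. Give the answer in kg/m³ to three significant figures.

The peak of an instantaneous 1D plume sits at x = vt; there the Gaussian factor is 1 and C_max = M/(n_e·A·√(4πDt)), where n_e·A is the pore area the mass is dissolved in.
√(4πDt) = √(4π × 0.394 × 13.2) = 8.084 m, so C_max = 1.87/(0.29 × 2.92 × 8.084) = 0.273 kg/m³.

0.273 kg/m³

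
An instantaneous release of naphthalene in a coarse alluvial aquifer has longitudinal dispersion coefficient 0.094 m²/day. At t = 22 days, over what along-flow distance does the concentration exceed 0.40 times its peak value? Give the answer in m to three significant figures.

5.51 m

The plume is Gaussian with σ = √(2Dt) = √(2 × 0.094 × 22) = 2.034 m.
C/C_peak = exp(−Δx²/(2σ²)) = 0.40 ⇒ Δx = σ·√(−2 ln 0.40) = 2.034 × 1.354 = 2.754 m.
Width = 2Δx = 5.51 m.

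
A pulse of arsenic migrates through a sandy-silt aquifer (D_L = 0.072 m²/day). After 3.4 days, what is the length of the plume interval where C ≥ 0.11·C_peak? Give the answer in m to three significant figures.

2.94 m

The plume is Gaussian with σ = √(2Dt) = √(2 × 0.072 × 3.4) = 0.6997 m.
C/C_peak = exp(−Δx²/(2σ²)) = 0.11 ⇒ Δx = σ·√(−2 ln 0.11) = 0.6997 × 2.101 = 1.470 m.
Width = 2Δx = 2.94 m.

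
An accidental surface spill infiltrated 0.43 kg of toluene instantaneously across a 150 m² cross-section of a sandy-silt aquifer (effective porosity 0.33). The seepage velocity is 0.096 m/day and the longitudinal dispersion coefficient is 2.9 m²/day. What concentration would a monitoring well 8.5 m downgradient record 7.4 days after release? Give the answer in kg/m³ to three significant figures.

For an instantaneous plane source, C(x,t) = M/(n_e·A·√(4πDt)) · exp(−(x−vt)²/(4Dt)), with n_e·A the pore (flow) area.
Plume center vt = 0.096 × 7.4 = 0.7104 m, so the well at 8.5 m is 7.7896 m downgradient of the peak.
√(4πDt) = 16.42 m, giving peak height M/(n_e·A·√(4πDt)) = 0.43/(0.33 × 150 × 16.42) = 0.0005290 kg/m³.
(x−vt)²/(4Dt) = (7.7896)²/(4 × 2.9 × 7.4) = 0.7069; exp(−0.7069) = 0.4932.
C = 0.0005290 × 0.4932 = 0.000261 kg/m³.

0.000261 kg/m³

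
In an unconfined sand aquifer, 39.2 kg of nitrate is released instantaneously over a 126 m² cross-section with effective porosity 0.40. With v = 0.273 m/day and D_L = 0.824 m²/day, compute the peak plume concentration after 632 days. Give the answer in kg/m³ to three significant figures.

0.00961 kg/m³

The peak of an instantaneous 1D plume sits at x = vt; there the Gaussian factor is 1 and C_max = M/(n_e·A·√(4πDt)), where n_e·A is the pore area the mass is dissolved in.
√(4πDt) = √(4π × 0.824 × 632) = 80.90 m, so C_max = 39.2/(0.40 × 126 × 80.90) = 0.00961 kg/m³.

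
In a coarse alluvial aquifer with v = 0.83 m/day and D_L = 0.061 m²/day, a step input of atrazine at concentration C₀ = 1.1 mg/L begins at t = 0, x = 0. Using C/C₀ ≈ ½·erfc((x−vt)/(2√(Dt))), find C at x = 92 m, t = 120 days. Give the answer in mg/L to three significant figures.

1.07 mg/L

For a continuous step input, C/C₀ ≈ ½·erfc((x−vt)/(2√(Dt))).
vt = 0.83 × 120 = 99.6 m and 2√(Dt) = 2√(0.061 × 120) = 5.411 m.
Argument (x−vt)/(2√(Dt)) = (92 − 99.6)/5.411 = -1.405; ½·erfc(-1.405) = 0.9765.
C = 1.1 × 0.9765 = 1.07 mg/L.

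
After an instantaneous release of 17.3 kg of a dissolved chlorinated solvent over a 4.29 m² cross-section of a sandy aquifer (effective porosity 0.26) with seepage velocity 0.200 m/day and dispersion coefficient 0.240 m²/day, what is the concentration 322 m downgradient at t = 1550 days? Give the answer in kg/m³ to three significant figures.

0.206 kg/m³

For an instantaneous plane source, C(x,t) = M/(n_e·A·√(4πDt)) · exp(−(x−vt)²/(4Dt)), with n_e·A the pore (flow) area.
Plume center vt = 0.200 × 1550 = 310 m, so the well at 322 m is 12 m downgradient of the peak.
√(4πDt) = 68.37 m, giving peak height M/(n_e·A·√(4πDt)) = 17.3/(0.26 × 4.29 × 68.37) = 0.2269 kg/m³.
(x−vt)²/(4Dt) = (12)²/(4 × 0.240 × 1550) = 0.09677; exp(−0.09677) = 0.9078.
C = 0.2269 × 0.9078 = 0.206 kg/m³.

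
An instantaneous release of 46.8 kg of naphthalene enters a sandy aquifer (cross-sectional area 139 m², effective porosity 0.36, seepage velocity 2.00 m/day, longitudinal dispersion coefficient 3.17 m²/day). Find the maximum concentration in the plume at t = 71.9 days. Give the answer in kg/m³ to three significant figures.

The peak of an instantaneous 1D plume sits at x = vt; there the Gaussian factor is 1 and C_max = M/(n_e·A·√(4πDt)), where n_e·A is the pore area the mass is dissolved in.
√(4πDt) = √(4π × 3.17 × 71.9) = 53.52 m, so C_max = 46.8/(0.36 × 139 × 53.52) = 0.0175 kg/m³.

0.0175 kg/m³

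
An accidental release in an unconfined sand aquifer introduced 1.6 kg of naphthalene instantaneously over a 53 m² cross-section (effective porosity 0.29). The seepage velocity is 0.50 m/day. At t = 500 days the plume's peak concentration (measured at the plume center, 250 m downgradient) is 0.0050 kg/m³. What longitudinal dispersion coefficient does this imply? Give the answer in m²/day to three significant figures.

0.0690 m²/day

At the plume center C_max = M/(n_e·A·√(4πDt)), so D = M²/(4πt·(n_e·A·C_max)²).
n_e·A·C_max = 0.29 × 53 × 0.0050 = 0.07685 kg/m.
D = 1.6²/(4π × 500 × 0.07685²) = 0.0690 m²/day.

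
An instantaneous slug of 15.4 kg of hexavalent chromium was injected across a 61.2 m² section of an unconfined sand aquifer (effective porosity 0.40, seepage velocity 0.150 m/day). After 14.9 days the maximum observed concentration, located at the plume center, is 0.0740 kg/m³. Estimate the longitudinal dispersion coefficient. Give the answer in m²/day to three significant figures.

0.386 m²/day

At the plume center C_max = M/(n_e·A·√(4πDt)), so D = M²/(4πt·(n_e·A·C_max)²).
n_e·A·C_max = 0.40 × 61.2 × 0.0740 = 1.812 kg/m.
D = 15.4²/(4π × 14.9 × 1.812²) = 0.386 m²/day.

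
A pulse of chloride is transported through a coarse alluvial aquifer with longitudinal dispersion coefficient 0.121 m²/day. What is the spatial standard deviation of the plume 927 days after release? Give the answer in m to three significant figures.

Dispersive spreading gives a Gaussian with σ² = 2Dt; advection only shifts the center.
σ = √(2 × 0.121 × 927) = 15.0 m.

15.0 m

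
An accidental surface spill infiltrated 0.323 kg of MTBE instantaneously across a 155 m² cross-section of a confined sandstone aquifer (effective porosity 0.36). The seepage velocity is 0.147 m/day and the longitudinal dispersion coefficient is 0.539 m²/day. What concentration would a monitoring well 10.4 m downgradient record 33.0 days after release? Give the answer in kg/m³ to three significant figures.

For an instantaneous plane source, C(x,t) = M/(n_e·A·√(4πDt)) · exp(−(x−vt)²/(4Dt)), with n_e·A the pore (flow) area.
Plume center vt = 0.147 × 33.0 = 4.851 m, so the well at 10.4 m is 5.549 m downgradient of the peak.
√(4πDt) = 14.95 m, giving peak height M/(n_e·A·√(4πDt)) = 0.323/(0.36 × 155 × 14.95) = 0.0003872 kg/m³.
(x−vt)²/(4Dt) = (5.549)²/(4 × 0.539 × 33.0) = 0.4328; exp(−0.4328) = 0.6487.
C = 0.0003872 × 0.6487 = 0.000251 kg/m³.

0.000251 kg/m³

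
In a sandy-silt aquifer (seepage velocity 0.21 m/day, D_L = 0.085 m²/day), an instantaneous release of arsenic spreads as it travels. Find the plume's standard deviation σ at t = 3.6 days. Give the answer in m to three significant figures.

0.782 m

Dispersive spreading gives a Gaussian with σ² = 2Dt; advection only shifts the center.
σ = √(2 × 0.085 × 3.6) = 0.782 m.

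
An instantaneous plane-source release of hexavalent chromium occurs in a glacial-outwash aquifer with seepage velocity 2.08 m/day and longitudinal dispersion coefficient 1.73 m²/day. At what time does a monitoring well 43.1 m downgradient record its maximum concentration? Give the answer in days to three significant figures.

20.3 days

For the 1D instantaneous-source solution, setting ∂C/∂t = 0 at fixed x gives v²t² + 2Dt − x² = 0, so t = (√(D² + v²x²) − D)/v².
√(D² + v²x²) = √(1.73² + 2.08² × 43.1²) = 89.66; v² = 4.3264.
t = (89.66 − 1.73)/4.3264 = 20.3 days (vs. the pure-advection estimate x/v = 20.7 d).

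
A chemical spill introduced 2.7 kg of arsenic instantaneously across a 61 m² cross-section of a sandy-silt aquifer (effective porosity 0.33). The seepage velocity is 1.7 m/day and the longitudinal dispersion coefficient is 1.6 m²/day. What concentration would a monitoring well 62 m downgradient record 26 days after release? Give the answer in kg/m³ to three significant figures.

0.000874 kg/m³

For an instantaneous plane source, C(x,t) = M/(n_e·A·√(4πDt)) · exp(−(x−vt)²/(4Dt)), with n_e·A the pore (flow) area.
Plume center vt = 1.7 × 26 = 44.2 m, so the well at 62 m is 17.8 m downgradient of the peak.
√(4πDt) = 22.86 m, giving peak height M/(n_e·A·√(4πDt)) = 2.7/(0.33 × 61 × 22.86) = 0.005867 kg/m³.
(x−vt)²/(4Dt) = (17.8)²/(4 × 1.6 × 26) = 1.904; exp(−1.904) = 0.1490.
C = 0.005867 × 0.1490 = 0.000874 kg/m³.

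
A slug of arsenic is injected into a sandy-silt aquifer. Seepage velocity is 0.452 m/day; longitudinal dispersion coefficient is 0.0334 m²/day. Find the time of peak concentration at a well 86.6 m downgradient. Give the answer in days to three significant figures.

191 days

For the 1D instantaneous-source solution, setting ∂C/∂t = 0 at fixed x gives v²t² + 2Dt − x² = 0, so t = (√(D² + v²x²) − D)/v².
√(D² + v²x²) = √(0.0334² + 0.452² × 86.6²) = 39.14; v² = 0.204304.
t = (39.14 − 0.0334)/0.204304 = 191 days (vs. the pure-advection estimate x/v = 192 d).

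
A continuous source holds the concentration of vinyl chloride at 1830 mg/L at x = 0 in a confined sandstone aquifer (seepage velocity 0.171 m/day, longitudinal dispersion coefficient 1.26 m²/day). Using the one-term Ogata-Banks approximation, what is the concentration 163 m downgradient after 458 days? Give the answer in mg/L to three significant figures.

11.6 mg/L

For a continuous step input, C/C₀ ≈ ½·erfc((x−vt)/(2√(Dt))).
vt = 0.171 × 458 = 78.318 m and 2√(Dt) = 2√(1.26 × 458) = 48.04 m.
Argument (x−vt)/(2√(Dt)) = (163 − 78.318)/48.04 = 1.763; ½·erfc(1.763) = 0.006329.
C = 1830 × 0.006329 = 11.6 mg/L.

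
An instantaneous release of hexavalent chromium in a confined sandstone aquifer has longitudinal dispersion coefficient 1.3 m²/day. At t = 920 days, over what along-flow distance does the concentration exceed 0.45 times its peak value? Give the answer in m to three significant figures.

The plume is Gaussian with σ = √(2Dt) = √(2 × 1.3 × 920) = 48.91 m.
C/C_peak = exp(−Δx²/(2σ²)) = 0.45 ⇒ Δx = σ·√(−2 ln 0.45) = 48.91 × 1.264 = 61.82 m.
Width = 2Δx = 124 m.

124 m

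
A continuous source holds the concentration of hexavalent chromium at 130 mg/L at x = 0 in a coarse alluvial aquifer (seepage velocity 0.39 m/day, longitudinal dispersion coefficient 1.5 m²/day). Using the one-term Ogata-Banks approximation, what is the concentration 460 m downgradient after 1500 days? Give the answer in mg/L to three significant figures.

126 mg/L

For a continuous step input, C/C₀ ≈ ½·erfc((x−vt)/(2√(Dt))).
vt = 0.39 × 1500 = 585 m and 2√(Dt) = 2√(1.5 × 1500) = 94.87 m.
Argument (x−vt)/(2√(Dt)) = (460 − 585)/94.87 = -1.318; ½·erfc(-1.318) = 0.9688.
C = 130 × 0.9688 = 126 mg/L.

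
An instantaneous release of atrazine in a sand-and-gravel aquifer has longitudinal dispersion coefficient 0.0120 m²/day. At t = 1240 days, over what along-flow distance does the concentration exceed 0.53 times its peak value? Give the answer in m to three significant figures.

The plume is Gaussian with σ = √(2Dt) = √(2 × 0.0120 × 1240) = 5.455 m.
C/C_peak = exp(−Δx²/(2σ²)) = 0.53 ⇒ Δx = σ·√(−2 ln 0.53) = 5.455 × 1.127 = 6.148 m.
Width = 2Δx = 12.3 m.

12.3 m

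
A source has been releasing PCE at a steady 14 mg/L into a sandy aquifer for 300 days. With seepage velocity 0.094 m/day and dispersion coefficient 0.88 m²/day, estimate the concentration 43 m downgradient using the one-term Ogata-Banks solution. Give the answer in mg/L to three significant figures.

For a continuous step input, C/C₀ ≈ ½·erfc((x−vt)/(2√(Dt))).
vt = 0.094 × 300 = 28.2 m and 2√(Dt) = 2√(0.88 × 300) = 32.50 m.
Argument (x−vt)/(2√(Dt)) = (43 − 28.2)/32.50 = 0.4554; ½·erfc(0.4554) = 0.2598.
C = 14 × 0.2598 = 3.64 mg/L.

3.64 mg/L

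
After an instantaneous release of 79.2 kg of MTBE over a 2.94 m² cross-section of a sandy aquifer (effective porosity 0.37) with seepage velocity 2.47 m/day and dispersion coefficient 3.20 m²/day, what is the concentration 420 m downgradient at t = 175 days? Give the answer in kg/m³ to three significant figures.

For an instantaneous plane source, C(x,t) = M/(n_e·A·√(4πDt)) · exp(−(x−vt)²/(4Dt)), with n_e·A the pore (flow) area.
Plume center vt = 2.47 × 175 = 432.25 m, so the well at 420 m is 12.25 m upgradient of the peak.
√(4πDt) = 83.89 m, giving peak height M/(n_e·A·√(4πDt)) = 79.2/(0.37 × 2.94 × 83.89) = 0.8679 kg/m³.
(x−vt)²/(4Dt) = (-12.25)²/(4 × 3.20 × 175) = 0.06699; exp(−0.06699) = 0.9352.
C = 0.8679 × 0.9352 = 0.812 kg/m³.

0.812 kg/m³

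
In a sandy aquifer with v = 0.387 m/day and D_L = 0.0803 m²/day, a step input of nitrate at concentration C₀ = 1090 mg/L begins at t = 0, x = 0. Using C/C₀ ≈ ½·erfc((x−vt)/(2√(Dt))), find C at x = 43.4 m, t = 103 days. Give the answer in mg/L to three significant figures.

209 mg/L

For a continuous step input, C/C₀ ≈ ½·erfc((x−vt)/(2√(Dt))).
vt = 0.387 × 103 = 39.861 m and 2√(Dt) = 2√(0.0803 × 103) = 5.752 m.
Argument (x−vt)/(2√(Dt)) = (43.4 − 39.861)/5.752 = 0.6153; ½·erfc(0.6153) = 0.1921.
C = 1090 × 0.1921 = 209 mg/L.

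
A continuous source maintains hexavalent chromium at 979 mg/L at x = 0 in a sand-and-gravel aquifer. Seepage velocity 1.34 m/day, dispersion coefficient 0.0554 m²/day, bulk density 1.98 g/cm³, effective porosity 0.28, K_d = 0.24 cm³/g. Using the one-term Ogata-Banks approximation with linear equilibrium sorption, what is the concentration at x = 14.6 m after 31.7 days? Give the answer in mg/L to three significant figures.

Retardation factor R = 1 + ρ_b·K_d/n = 1 + 1.98 × 0.24/0.28 = 2.697.
Sorption retards both mechanisms: v_R = v/R = 0.4968 m/day, D_R = D/R = 0.02054 m²/day.
v_R·t = 0.4968 × 31.7 = 15.74856 m; 2√(D_R t) = 1.614 m; argument = (14.6 − 15.74856)/1.614 = -0.7116.
C = C₀ × ½·erfc(-0.7116) = 979 × 0.8429 = 825 mg/L.

825 mg/L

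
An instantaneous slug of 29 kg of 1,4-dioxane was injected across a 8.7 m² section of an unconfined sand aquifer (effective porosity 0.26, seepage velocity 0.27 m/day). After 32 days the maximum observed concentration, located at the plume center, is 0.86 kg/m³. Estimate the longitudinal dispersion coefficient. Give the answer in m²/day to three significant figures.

0.553 m²/day

At the plume center C_max = M/(n_e·A·√(4πDt)), so D = M²/(4πt·(n_e·A·C_max)²).
n_e·A·C_max = 0.26 × 8.7 × 0.86 = 1.945 kg/m.
D = 29²/(4π × 32 × 1.945²) = 0.553 m²/day.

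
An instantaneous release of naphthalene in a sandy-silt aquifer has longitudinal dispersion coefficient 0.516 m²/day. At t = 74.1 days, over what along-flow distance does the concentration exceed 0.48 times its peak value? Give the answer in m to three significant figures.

21.2 m

The plume is Gaussian with σ = √(2Dt) = √(2 × 0.516 × 74.1) = 8.745 m.
C/C_peak = exp(−Δx²/(2σ²)) = 0.48 ⇒ Δx = σ·√(−2 ln 0.48) = 8.745 × 1.212 = 10.60 m.
Width = 2Δx = 21.2 m.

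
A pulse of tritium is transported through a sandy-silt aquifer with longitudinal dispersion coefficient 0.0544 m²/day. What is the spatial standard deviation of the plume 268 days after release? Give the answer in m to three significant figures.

Dispersive spreading gives a Gaussian with σ² = 2Dt; advection only shifts the center.
σ = √(2 × 0.0544 × 268) = 5.40 m.

5.40 m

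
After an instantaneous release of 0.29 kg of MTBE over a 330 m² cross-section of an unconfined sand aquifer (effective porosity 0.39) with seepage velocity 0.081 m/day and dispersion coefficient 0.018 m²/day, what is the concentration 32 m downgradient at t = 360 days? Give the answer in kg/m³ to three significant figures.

0.000183 kg/m³

For an instantaneous plane source, C(x,t) = M/(n_e·A·√(4πDt)) · exp(−(x−vt)²/(4Dt)), with n_e·A the pore (flow) area.
Plume center vt = 0.081 × 360 = 29.16 m, so the well at 32 m is 2.84 m downgradient of the peak.
√(4πDt) = 9.024 m, giving peak height M/(n_e·A·√(4πDt)) = 0.29/(0.39 × 330 × 9.024) = 0.0002497 kg/m³.
(x−vt)²/(4Dt) = (2.84)²/(4 × 0.018 × 360) = 0.3112; exp(−0.3112) = 0.7326.
C = 0.0002497 × 0.7326 = 0.000183 kg/m³.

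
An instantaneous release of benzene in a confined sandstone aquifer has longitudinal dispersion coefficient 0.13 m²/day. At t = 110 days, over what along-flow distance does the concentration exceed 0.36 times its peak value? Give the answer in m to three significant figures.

The plume is Gaussian with σ = √(2Dt) = √(2 × 0.13 × 110) = 5.348 m.
C/C_peak = exp(−Δx²/(2σ²)) = 0.36 ⇒ Δx = σ·√(−2 ln 0.36) = 5.348 × 1.429 = 7.642 m.
Width = 2Δx = 15.3 m.

15.3 m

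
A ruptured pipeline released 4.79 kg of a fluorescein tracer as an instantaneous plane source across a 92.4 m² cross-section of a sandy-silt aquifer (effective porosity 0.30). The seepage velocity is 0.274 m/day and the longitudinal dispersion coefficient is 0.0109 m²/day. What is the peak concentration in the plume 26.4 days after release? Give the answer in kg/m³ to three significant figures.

0.0909 kg/m³

The peak of an instantaneous 1D plume sits at x = vt; there the Gaussian factor is 1 and C_max = M/(n_e·A·√(4πDt)), where n_e·A is the pore area the mass is dissolved in.
√(4πDt) = √(4π × 0.0109 × 26.4) = 1.902 m, so C_max = 4.79/(0.30 × 92.4 × 1.902) = 0.0909 kg/m³.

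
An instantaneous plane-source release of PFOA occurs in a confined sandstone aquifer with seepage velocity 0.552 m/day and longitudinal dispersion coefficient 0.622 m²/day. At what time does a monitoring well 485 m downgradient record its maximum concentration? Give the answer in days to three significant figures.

For the 1D instantaneous-source solution, setting ∂C/∂t = 0 at fixed x gives v²t² + 2Dt − x² = 0, so t = (√(D² + v²x²) − D)/v².
√(D² + v²x²) = √(0.622² + 0.552² × 485²) = 267.7; v² = 0.304704.
t = (267.7 − 0.622)/0.304704 = 877 days (vs. the pure-advection estimate x/v = 879 d).

877 days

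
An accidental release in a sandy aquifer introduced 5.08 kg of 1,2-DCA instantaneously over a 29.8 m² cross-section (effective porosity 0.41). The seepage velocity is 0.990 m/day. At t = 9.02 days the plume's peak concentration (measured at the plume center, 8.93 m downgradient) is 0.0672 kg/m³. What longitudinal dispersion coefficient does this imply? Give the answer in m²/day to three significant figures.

0.338 m²/day

At the plume center C_max = M/(n_e·A·√(4πDt)), so D = M²/(4πt·(n_e·A·C_max)²).
n_e·A·C_max = 0.41 × 29.8 × 0.0672 = 0.8210 kg/m.
D = 5.08²/(4π × 9.02 × 0.8210²) = 0.338 m²/day.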